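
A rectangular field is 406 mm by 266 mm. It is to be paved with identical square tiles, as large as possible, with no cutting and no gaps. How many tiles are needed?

551

Tile side = gcd(406, 266).
406 = 2 × 7 × 29
266 = 2 × 7 × 19
gcd(406, 266) = 2 × 7 = 14.
Tiles: (406/14) × (266/14) = 29 × 19 = 551.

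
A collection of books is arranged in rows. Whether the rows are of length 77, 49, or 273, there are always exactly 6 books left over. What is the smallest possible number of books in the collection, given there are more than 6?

N − 6 must be a common multiple of 77, 49, and 273.
77 = 7 × 11
49 = 7^2
273 = 3 × 7 × 13
LCM(77, 49, 273) = 3 × 7^2 × 11 × 13 = 21021.
Smallest N > 6 is LCM + 6 = 21021 + 6 = 21027.

21027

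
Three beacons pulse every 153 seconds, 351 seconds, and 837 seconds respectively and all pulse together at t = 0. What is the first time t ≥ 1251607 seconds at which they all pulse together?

1294839 seconds

Joint pulses occur at multiples of LCM(153, 351, 837).
153 = 3^2 × 17
351 = 3^3 × 13
837 = 3^3 × 31
LCM(153, 351, 837) = 3^3 × 13 × 17 × 31 = 184977.
Smallest multiple of 184977 that is ≥ 1251607: ⌈1251607/184977⌉ × 184977 = 7 × 184977 = 1294839.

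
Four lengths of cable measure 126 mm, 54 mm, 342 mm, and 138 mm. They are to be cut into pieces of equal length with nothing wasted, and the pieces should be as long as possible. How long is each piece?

Each piece length must divide every original length, so the longest possible is gcd(126, 54, 342, 138).
126 = 2 × 3^2 × 7
54 = 2 × 3^3
342 = 2 × 3^2 × 19
138 = 2 × 3 × 23
gcd(126, 54, 342, 138) = 2 × 3 = 6.

6 mm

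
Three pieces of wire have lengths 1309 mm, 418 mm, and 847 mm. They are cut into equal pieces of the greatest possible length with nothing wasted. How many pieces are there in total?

234

Piece length = gcd(1309, 418, 847).
1309 = 7 × 11 × 17
418 = 2 × 11 × 19
847 = 7 × 11^2
gcd(1309, 418, 847) = 11.
Total pieces = 1309/11 + 418/11 + 847/11 = 119 + 38 + 77 = 234.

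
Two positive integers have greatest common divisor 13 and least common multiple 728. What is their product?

For any two positive integers, gcd × lcm = product = 13 × 728 = 9464.

9464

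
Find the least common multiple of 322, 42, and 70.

4830

322 = 2 × 7 × 23
42 = 2 × 3 × 7
70 = 2 × 5 × 7
LCM(322, 42, 70) = 2 × 3 × 5 × 7 × 23 = 4830.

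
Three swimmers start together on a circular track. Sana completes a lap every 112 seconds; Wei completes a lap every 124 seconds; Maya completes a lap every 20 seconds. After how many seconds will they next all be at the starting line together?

The first simultaneous occurrence is after LCM of the individual periods.
112 = 2^4 × 7
124 = 2^2 × 31
20 = 2^2 × 5
LCM(112, 124, 20) = 2^4 × 5 × 7 × 31 = 17360.

17360 seconds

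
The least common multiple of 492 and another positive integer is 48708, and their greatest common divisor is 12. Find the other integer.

1188

gcd × lcm = product of the two integers, so the other integer is (12 × 48708) / 492 = 1188.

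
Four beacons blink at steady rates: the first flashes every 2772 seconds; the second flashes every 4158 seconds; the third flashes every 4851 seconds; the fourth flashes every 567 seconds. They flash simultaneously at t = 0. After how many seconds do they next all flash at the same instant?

They coincide at every common multiple of the periods; the first is the LCM.
2772 = 2^2 × 3^2 × 7 × 11
4158 = 2 × 3^3 × 7 × 11
4851 = 3^2 × 7^2 × 11
567 = 3^4 × 7
LCM(2772, 4158, 4851, 567) = 2^2 × 3^4 × 7^2 × 11 = 174636.

174636 seconds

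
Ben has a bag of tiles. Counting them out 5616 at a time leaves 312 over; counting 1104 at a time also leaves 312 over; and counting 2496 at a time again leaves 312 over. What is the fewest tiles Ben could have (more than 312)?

N − 312 must be a common multiple of 5616, 1104, and 2496.
5616 = 2^4 × 3^3 × 13
1104 = 2^4 × 3 × 23
2496 = 2^6 × 3 × 13
LCM(5616, 1104, 2496) = 2^6 × 3^3 × 13 × 23 = 516672.
Smallest N > 312 is LCM + 312 = 516672 + 312 = 516984.

516984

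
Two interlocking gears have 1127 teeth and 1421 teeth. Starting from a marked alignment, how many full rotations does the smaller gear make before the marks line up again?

29 rotations

All finish a whole number of cycles simultaneously at t = LCM of the periods.
1127 = 7^2 × 23
1421 = 7^2 × 29
LCM(1127, 1421) = 7^2 × 23 × 29 = 32683.
Rotations for period 1127: 32683 / 1127 = 29.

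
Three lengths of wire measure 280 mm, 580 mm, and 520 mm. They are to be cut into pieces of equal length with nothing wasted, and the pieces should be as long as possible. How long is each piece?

Each piece length must divide every original length, so the longest possible is gcd(280, 580, 520).
280 = 2^3 × 5 × 7
580 = 2^2 × 5 × 29
520 = 2^3 × 5 × 13
gcd(280, 580, 520) = 2^2 × 5 = 20.

20 mm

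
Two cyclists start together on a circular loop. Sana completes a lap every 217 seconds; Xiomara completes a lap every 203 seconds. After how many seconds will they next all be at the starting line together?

6293 seconds

We need the least common multiple of the intervals.
217 = 7 × 31
203 = 7 × 29
LCM(217, 203) = 7 × 29 × 31 = 6293.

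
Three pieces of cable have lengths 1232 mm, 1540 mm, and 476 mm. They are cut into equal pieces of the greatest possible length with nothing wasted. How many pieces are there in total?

Piece length = gcd(1232, 1540, 476).
1232 = 2^4 × 7 × 11
1540 = 2^2 × 5 × 7 × 11
476 = 2^2 × 7 × 17
gcd(1232, 1540, 476) = 2^2 × 7 = 28.
Total pieces = 1232/28 + 1540/28 + 476/28 = 44 + 55 + 17 = 116.

116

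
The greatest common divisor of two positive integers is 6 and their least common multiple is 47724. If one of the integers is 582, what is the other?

For two integers, gcd × lcm = product, so the other is (6 × 47724) / 582 = 286344 / 582 = 492.

492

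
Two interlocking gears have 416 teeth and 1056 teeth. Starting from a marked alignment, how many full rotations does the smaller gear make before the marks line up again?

The first common completion time is the LCM of the periods.
416 = 2^5 × 13
1056 = 2^5 × 3 × 11
LCM(416, 1056) = 2^5 × 3 × 11 × 13 = 13728.
Rotations for period 416: 13728 / 416 = 33.

33 rotations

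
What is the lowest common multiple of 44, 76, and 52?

44 = 2^2 × 11
76 = 2^2 × 19
52 = 2^2 × 13
LCM(44, 76, 52) = 2^2 × 11 × 13 × 19 = 10868.

10868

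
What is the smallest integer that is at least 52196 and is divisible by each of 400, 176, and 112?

The integer must be a common multiple of 400, 176, and 112, so a multiple of their LCM.
400 = 2^4 × 5^2
176 = 2^4 × 11
112 = 2^4 × 7
LCM(400, 176, 112) = 2^4 × 5^2 × 7 × 11 = 30800.
Smallest multiple of 30800 that is ≥ 52196: ⌈52196/30800⌉ × 30800 = 2 × 30800 = 61600.

61600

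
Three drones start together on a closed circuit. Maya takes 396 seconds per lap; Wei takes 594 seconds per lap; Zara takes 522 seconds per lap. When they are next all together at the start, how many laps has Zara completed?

66 laps

They are all back at their starting positions together after one LCM of the periods.
396 = 2^2 × 3^2 × 11
594 = 2 × 3^3 × 11
522 = 2 × 3^2 × 29
LCM(396, 594, 522) = 2^2 × 3^3 × 11 × 29 = 34452.
Laps for period 522: 34452 / 522 = 66.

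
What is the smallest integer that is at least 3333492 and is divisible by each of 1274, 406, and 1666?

The integer must be a common multiple of 1274, 406, and 1666, so a multiple of their LCM.
1274 = 2 × 7^2 × 13
406 = 2 × 7 × 29
1666 = 2 × 7^2 × 17
LCM(1274, 406, 1666) = 2 × 7^2 × 13 × 17 × 29 = 628082.
Smallest multiple of 628082 that is ≥ 3333492: ⌈3333492/628082⌉ × 628082 = 6 × 628082 = 3768492.

3768492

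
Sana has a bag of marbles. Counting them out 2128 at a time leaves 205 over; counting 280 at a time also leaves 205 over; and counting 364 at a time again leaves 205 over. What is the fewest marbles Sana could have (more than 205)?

N − 205 must be a common multiple of 2128, 280, and 364.
2128 = 2^4 × 7 × 19
280 = 2^3 × 5 × 7
364 = 2^2 × 7 × 13
LCM(2128, 280, 364) = 2^4 × 5 × 7 × 13 × 19 = 138320.
Smallest N > 205 is LCM + 205 = 138320 + 205 = 138525.

138525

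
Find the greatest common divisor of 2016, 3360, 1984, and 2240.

2016 = 2^5 × 3^2 × 7
3360 = 2^5 × 3 × 5 × 7
1984 = 2^6 × 31
2240 = 2^6 × 5 × 7
gcd(2016, 3360, 1984, 2240) = 2^5 = 32.

32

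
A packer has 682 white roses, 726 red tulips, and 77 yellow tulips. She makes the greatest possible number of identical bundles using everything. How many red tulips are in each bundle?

66

Number of bundles = gcd(682, 726, 77).
682 = 2 × 11 × 31
726 = 2 × 3 × 11^2
77 = 7 × 11
gcd(682, 726, 77) = 11.
red tulips per bundle = 726 / 11 = 66.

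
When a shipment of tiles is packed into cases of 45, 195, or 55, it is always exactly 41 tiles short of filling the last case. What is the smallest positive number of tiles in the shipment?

6394

Being 41 short of a full case of size k means N ≡ −41 (mod k), i.e. N + 41 is a multiple of each size.
45 = 3^2 × 5
195 = 3 × 5 × 13
55 = 5 × 11
LCM(45, 195, 55) = 3^2 × 5 × 11 × 13 = 6435.
Smallest positive N is 6435 − 41 = 6394.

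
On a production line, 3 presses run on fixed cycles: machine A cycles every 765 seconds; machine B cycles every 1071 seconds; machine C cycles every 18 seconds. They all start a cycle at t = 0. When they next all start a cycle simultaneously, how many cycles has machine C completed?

595 cycles

The first common completion time is the LCM of the periods.
765 = 3^2 × 5 × 17
1071 = 3^2 × 7 × 17
18 = 2 × 3^2
LCM(765, 1071, 18) = 2 × 3^2 × 5 × 7 × 17 = 10710.
Cycles for period 18: 10710 / 18 = 595.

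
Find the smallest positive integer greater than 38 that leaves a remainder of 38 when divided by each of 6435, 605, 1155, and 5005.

495533

N − 38 must be a common multiple of 6435, 605, 1155, and 5005.
6435 = 3^2 × 5 × 11 × 13
605 = 5 × 11^2
1155 = 3 × 5 × 7 × 11
5005 = 5 × 7 × 11 × 13
LCM(6435, 605, 1155, 5005) = 3^2 × 5 × 7 × 11^2 × 13 = 495495.
Smallest N > 38 is LCM + 38 = 495495 + 38 = 495533.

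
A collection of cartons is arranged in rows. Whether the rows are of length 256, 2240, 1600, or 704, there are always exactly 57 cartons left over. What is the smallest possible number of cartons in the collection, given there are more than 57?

N − 57 must be a common multiple of 256, 2240, 1600, and 704.
256 = 2^8
2240 = 2^6 × 5 × 7
1600 = 2^6 × 5^2
704 = 2^6 × 11
LCM(256, 2240, 1600, 704) = 2^8 × 5^2 × 7 × 11 = 492800.
Smallest N > 57 is LCM + 57 = 492800 + 57 = 492857.

492857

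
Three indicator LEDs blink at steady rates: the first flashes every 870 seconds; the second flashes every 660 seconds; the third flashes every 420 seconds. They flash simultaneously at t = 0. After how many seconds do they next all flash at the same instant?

133980 seconds

We need the least common multiple of the intervals.
870 = 2 × 3 × 5 × 29
660 = 2^2 × 3 × 5 × 11
420 = 2^2 × 3 × 5 × 7
LCM(870, 660, 420) = 2^2 × 3 × 5 × 7 × 11 × 29 = 133980.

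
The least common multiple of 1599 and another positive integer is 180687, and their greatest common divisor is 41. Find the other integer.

gcd × lcm = product of the two integers, so the other integer is (41 × 180687) / 1599 = 4633.

4633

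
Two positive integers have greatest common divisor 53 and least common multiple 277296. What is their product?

14696688

For any two positive integers, gcd × lcm = product = 53 × 277296 = 14696688.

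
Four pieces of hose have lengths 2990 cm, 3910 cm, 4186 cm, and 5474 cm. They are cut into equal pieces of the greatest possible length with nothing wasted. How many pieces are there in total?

360

Piece length = gcd(2990, 3910, 4186, 5474).
2990 = 2 × 5 × 13 × 23
3910 = 2 × 5 × 17 × 23
4186 = 2 × 7 × 13 × 23
5474 = 2 × 7 × 17 × 23
gcd(2990, 3910, 4186, 5474) = 2 × 23 = 46.
Total pieces = 2990/46 + 3910/46 + 4186/46 + 5474/46 = 65 + 85 + 91 + 119 = 360.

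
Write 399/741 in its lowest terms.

7/13

399 = 3 × 7 × 19
741 = 3 × 13 × 19
gcd(399, 741) = 3 × 19 = 57.
Divide numerator and denominator by 57: 399/741 = 7/13.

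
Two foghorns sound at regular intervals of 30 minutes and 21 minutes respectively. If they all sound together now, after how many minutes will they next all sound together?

210 minutes

The first simultaneous occurrence is after LCM of the individual periods.
30 = 2 × 3 × 5
21 = 3 × 7
LCM(30, 21) = 2 × 3 × 5 × 7 = 210.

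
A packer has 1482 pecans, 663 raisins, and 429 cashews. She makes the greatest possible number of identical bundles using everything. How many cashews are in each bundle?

Number of bundles = gcd(1482, 663, 429).
1482 = 2 × 3 × 13 × 19
663 = 3 × 13 × 17
429 = 3 × 11 × 13
gcd(1482, 663, 429) = 3 × 13 = 39.
cashews per bundle = 429 / 39 = 11.

11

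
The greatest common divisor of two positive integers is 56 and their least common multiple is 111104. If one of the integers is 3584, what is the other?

1736

For two integers, gcd × lcm = product, so the other is (56 × 111104) / 3584 = 6221824 / 3584 = 1736.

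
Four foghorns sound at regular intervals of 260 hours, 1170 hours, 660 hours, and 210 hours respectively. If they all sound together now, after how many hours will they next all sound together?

They coincide at every common multiple of the periods; the first is the LCM.
260 = 2^2 × 5 × 13
1170 = 2 × 3^2 × 5 × 13
660 = 2^2 × 3 × 5 × 11
210 = 2 × 3 × 5 × 7
LCM(260, 1170, 660, 210) = 2^2 × 3^2 × 5 × 7 × 11 × 13 = 180180.

180180 hours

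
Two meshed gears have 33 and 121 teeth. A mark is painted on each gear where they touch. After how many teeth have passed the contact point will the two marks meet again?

363 teeth

The first simultaneous occurrence is after LCM of the individual periods.
33 = 3 × 11
121 = 11^2
LCM(33, 121) = 3 × 11^2 = 363.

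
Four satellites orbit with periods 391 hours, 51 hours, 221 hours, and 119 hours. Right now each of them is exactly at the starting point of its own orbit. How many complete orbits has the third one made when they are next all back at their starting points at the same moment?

483 orbits

They are all back at their starting positions together after one LCM of the periods.
391 = 17 × 23
51 = 3 × 17
221 = 13 × 17
119 = 7 × 17
LCM(391, 51, 221, 119) = 3 × 7 × 13 × 17 × 23 = 106743.
Orbits for period 221: 106743 / 221 = 483.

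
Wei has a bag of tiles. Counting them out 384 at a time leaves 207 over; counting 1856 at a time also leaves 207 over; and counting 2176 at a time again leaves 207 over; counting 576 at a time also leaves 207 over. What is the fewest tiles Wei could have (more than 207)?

N − 207 must be a common multiple of 384, 1856, 2176, and 576.
384 = 2^7 × 3
1856 = 2^6 × 29
2176 = 2^7 × 17
576 = 2^6 × 3^2
LCM(384, 1856, 2176, 576) = 2^7 × 3^2 × 17 × 29 = 567936.
Smallest N > 207 is LCM + 207 = 567936 + 207 = 568143.

568143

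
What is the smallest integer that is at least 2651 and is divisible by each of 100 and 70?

The integer must be a common multiple of 100 and 70, so a multiple of their LCM.
100 = 2^2 × 5^2
70 = 2 × 5 × 7
LCM(100, 70) = 2^2 × 5^2 × 7 = 700.
Smallest multiple of 700 that is ≥ 2651: ⌈2651/700⌉ × 700 = 4 × 700 = 2800.

2800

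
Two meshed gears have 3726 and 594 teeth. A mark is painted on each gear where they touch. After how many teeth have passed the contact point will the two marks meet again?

40986 teeth

We need the least common multiple of the intervals.
3726 = 2 × 3^4 × 23
594 = 2 × 3^3 × 11
LCM(3726, 594) = 2 × 3^4 × 11 × 23 = 40986.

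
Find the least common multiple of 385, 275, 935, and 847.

385 = 5 × 7 × 11
275 = 5^2 × 11
935 = 5 × 11 × 17
847 = 7 × 11^2
LCM(385, 275, 935, 847) = 5^2 × 7 × 11^2 × 17 = 359975.

359975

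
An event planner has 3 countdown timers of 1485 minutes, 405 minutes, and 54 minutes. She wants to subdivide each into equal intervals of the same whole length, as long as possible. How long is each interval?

27 minutes

The interval must divide each timer length; the longest such is the gcd.
1485 = 3^3 × 5 × 11
405 = 3^4 × 5
54 = 2 × 3^3
gcd(1485, 405, 54) = 3^3 = 27.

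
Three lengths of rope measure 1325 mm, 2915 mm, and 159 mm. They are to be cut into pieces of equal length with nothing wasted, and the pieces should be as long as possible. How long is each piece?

53 mm

Each piece length must divide every original length, so the longest possible is gcd(1325, 2915, 159).
1325 = 5^2 × 53
2915 = 5 × 11 × 53
159 = 3 × 53
gcd(1325, 2915, 159) = 53.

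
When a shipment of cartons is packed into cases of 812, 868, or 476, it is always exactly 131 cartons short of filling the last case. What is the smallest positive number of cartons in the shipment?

Being 131 short of a full case of size k means N ≡ −131 (mod k), i.e. N + 131 is a multiple of each size.
812 = 2^2 × 7 × 29
868 = 2^2 × 7 × 31
476 = 2^2 × 7 × 17
LCM(812, 868, 476) = 2^2 × 7 × 17 × 29 × 31 = 427924.
Smallest positive N is 427924 − 131 = 427793.

427793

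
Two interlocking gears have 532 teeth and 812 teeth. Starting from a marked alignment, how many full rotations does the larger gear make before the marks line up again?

19 rotations

All finish a whole number of cycles simultaneously at t = LCM of the periods.
532 = 2^2 × 7 × 19
812 = 2^2 × 7 × 29
LCM(532, 812) = 2^2 × 7 × 19 × 29 = 15428.
Rotations for period 812: 15428 / 812 = 19.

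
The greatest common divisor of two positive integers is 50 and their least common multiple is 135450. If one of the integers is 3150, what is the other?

For two integers, gcd × lcm = product, so the other is (50 × 135450) / 3150 = 6772500 / 3150 = 2150.

2150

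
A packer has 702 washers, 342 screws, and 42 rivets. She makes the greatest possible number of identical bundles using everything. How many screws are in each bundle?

57

Number of bundles = gcd(702, 342, 42).
702 = 2 × 3^3 × 13
342 = 2 × 3^2 × 19
42 = 2 × 3 × 7
gcd(702, 342, 42) = 2 × 3 = 6.
screws per bundle = 342 / 6 = 57.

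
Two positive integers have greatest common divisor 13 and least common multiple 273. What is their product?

For any two positive integers, gcd × lcm = product = 13 × 273 = 3549.

3549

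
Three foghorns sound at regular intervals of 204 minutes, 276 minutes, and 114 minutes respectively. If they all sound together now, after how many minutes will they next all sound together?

The first simultaneous occurrence is after LCM of the individual periods.
204 = 2^2 × 3 × 17
276 = 2^2 × 3 × 23
114 = 2 × 3 × 19
LCM(204, 276, 114) = 2^2 × 3 × 17 × 19 × 23 = 89148.

89148 minutes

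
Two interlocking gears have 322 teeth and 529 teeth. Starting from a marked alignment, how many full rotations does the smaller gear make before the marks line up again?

23 rotations

They are all back at their starting positions together after one LCM of the periods.
322 = 2 × 7 × 23
529 = 23^2
LCM(322, 529) = 2 × 7 × 23^2 = 7406.
Rotations for period 322: 7406 / 322 = 23.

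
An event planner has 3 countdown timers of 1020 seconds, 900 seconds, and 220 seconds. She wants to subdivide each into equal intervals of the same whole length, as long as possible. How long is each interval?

20 seconds

The interval must divide each timer length; the longest such is the gcd.
1020 = 2^2 × 3 × 5 × 17
900 = 2^2 × 3^2 × 5^2
220 = 2^2 × 5 × 11
gcd(1020, 900, 220) = 2^2 × 5 = 20.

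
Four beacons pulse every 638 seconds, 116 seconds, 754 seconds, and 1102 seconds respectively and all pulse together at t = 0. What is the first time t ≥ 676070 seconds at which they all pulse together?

945516 seconds

Joint pulses occur at multiples of LCM(638, 116, 754, 1102).
638 = 2 × 11 × 29
116 = 2^2 × 29
754 = 2 × 13 × 29
1102 = 2 × 19 × 29
LCM(638, 116, 754, 1102) = 2^2 × 11 × 13 × 19 × 29 = 315172.
Smallest multiple of 315172 that is ≥ 676070: ⌈676070/315172⌉ × 315172 = 3 × 315172 = 945516.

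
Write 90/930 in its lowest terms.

90 = 2 × 3^2 × 5
930 = 2 × 3 × 5 × 31
gcd(90, 930) = 2 × 3 × 5 = 30.
Divide numerator and denominator by 30: 90/930 = 3/31.

3/31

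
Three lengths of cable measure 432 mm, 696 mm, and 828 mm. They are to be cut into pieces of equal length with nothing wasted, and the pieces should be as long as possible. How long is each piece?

12 mm

Each piece length must divide every original length, so the longest possible is gcd(432, 696, 828).
432 = 2^4 × 3^3
696 = 2^3 × 3 × 29
828 = 2^2 × 3^2 × 23
gcd(432, 696, 828) = 2^2 × 3 = 12.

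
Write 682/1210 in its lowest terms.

682 = 2 × 11 × 31
1210 = 2 × 5 × 11^2
gcd(682, 1210) = 2 × 11 = 22.
Divide numerator and denominator by 22: 682/1210 = 31/55.

31/55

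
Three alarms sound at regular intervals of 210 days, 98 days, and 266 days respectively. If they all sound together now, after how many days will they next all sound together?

We need the least common multiple of the intervals.
210 = 2 × 3 × 5 × 7
98 = 2 × 7^2
266 = 2 × 7 × 19
LCM(210, 98, 266) = 2 × 3 × 5 × 7^2 × 19 = 27930.

27930 days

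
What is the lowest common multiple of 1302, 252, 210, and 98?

273420

1302 = 2 × 3 × 7 × 31
252 = 2^2 × 3^2 × 7
210 = 2 × 3 × 5 × 7
98 = 2 × 7^2
LCM(1302, 252, 210, 98) = 2^2 × 3^2 × 5 × 7^2 × 31 = 273420.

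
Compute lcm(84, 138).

84 = 2^2 × 3 × 7
138 = 2 × 3 × 23
LCM(84, 138) = 2^2 × 3 × 7 × 23 = 1932.

1932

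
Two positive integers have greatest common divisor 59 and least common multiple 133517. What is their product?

For any two positive integers, gcd × lcm = product = 59 × 133517 = 7877503.

7877503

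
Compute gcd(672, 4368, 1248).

48

672 = 2^5 × 3 × 7
4368 = 2^4 × 3 × 7 × 13
1248 = 2^5 × 3 × 13
gcd(672, 4368, 1248) = 2^4 × 3 = 48.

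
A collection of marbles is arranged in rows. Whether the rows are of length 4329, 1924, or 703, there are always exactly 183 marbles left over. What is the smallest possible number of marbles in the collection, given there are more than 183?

329187

N − 183 must be a common multiple of 4329, 1924, and 703.
4329 = 3^2 × 13 × 37
1924 = 2^2 × 13 × 37
703 = 19 × 37
LCM(4329, 1924, 703) = 2^2 × 3^2 × 13 × 19 × 37 = 329004.
Smallest N > 183 is LCM + 183 = 329004 + 183 = 329187.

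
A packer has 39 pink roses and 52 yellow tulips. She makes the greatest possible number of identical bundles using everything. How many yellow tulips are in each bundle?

4

Number of bundles = gcd(39, 52).
39 = 3 × 13
52 = 2^2 × 13
gcd(39, 52) = 13.
yellow tulips per bundle = 52 / 13 = 4.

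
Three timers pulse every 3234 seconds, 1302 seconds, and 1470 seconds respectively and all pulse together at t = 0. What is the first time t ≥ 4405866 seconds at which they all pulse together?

Joint pulses occur at multiples of LCM(3234, 1302, 1470).
3234 = 2 × 3 × 7^2 × 11
1302 = 2 × 3 × 7 × 31
1470 = 2 × 3 × 5 × 7^2
LCM(3234, 1302, 1470) = 2 × 3 × 5 × 7^2 × 11 × 31 = 501270.
Smallest multiple of 501270 that is ≥ 4405866: ⌈4405866/501270⌉ × 501270 = 9 × 501270 = 4511430.

4511430 seconds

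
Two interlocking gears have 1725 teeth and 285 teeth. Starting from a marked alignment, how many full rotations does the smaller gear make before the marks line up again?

They are all back at their starting positions together after one LCM of the periods.
1725 = 3 × 5^2 × 23
285 = 3 × 5 × 19
LCM(1725, 285) = 3 × 5^2 × 19 × 23 = 32775.
Rotations for period 285: 32775 / 285 = 115.

115 rotations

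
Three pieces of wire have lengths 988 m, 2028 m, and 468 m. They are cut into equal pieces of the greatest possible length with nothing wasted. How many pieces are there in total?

Piece length = gcd(988, 2028, 468).
988 = 2^2 × 13 × 19
2028 = 2^2 × 3 × 13^2
468 = 2^2 × 3^2 × 13
gcd(988, 2028, 468) = 2^2 × 13 = 52.
Total pieces = 988/52 + 2028/52 + 468/52 = 19 + 39 + 9 = 67.

67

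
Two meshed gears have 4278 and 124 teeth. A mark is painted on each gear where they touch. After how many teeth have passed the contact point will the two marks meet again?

The first simultaneous occurrence is after LCM of the individual periods.
4278 = 2 × 3 × 23 × 31
124 = 2^2 × 31
LCM(4278, 124) = 2^2 × 3 × 23 × 31 = 8556.

8556 teeth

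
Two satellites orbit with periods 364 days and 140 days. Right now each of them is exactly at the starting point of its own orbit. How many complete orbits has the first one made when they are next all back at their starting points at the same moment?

5 orbits

All finish a whole number of cycles simultaneously at t = LCM of the periods.
364 = 2^2 × 7 × 13
140 = 2^2 × 5 × 7
LCM(364, 140) = 2^2 × 5 × 7 × 13 = 1820.
Orbits for period 364: 1820 / 364 = 5.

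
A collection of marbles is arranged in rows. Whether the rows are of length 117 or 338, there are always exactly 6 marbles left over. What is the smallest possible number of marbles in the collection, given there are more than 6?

N − 6 must be a common multiple of 117 and 338.
117 = 3^2 × 13
338 = 2 × 13^2
LCM(117, 338) = 2 × 3^2 × 13^2 = 3042.
Smallest N > 6 is LCM + 6 = 3042 + 6 = 3048.

3048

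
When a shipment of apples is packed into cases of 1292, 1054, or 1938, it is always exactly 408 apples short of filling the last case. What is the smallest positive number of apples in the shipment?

119748

Being 408 short of a full case of size k means N ≡ −408 (mod k), i.e. N + 408 is a multiple of each size.
1292 = 2^2 × 17 × 19
1054 = 2 × 17 × 31
1938 = 2 × 3 × 17 × 19
LCM(1292, 1054, 1938) = 2^2 × 3 × 17 × 19 × 31 = 120156.
Smallest positive N is 120156 − 408 = 119748.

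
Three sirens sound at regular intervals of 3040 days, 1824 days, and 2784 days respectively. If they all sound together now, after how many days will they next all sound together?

They coincide at every common multiple of the periods; the first is the LCM.
3040 = 2^5 × 5 × 19
1824 = 2^5 × 3 × 19
2784 = 2^5 × 3 × 29
LCM(3040, 1824, 2784) = 2^5 × 3 × 5 × 19 × 29 = 264480.

264480 days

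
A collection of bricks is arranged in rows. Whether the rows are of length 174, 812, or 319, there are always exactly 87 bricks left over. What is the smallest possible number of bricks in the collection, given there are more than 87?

N − 87 must be a common multiple of 174, 812, and 319.
174 = 2 × 3 × 29
812 = 2^2 × 7 × 29
319 = 11 × 29
LCM(174, 812, 319) = 2^2 × 3 × 7 × 11 × 29 = 26796.
Smallest N > 87 is LCM + 87 = 26796 + 87 = 26883.

26883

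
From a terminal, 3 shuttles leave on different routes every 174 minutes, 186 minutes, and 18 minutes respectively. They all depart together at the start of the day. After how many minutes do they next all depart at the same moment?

16182 minutes

They coincide at every common multiple of the periods; the first is the LCM.
174 = 2 × 3 × 29
186 = 2 × 3 × 31
18 = 2 × 3^2
LCM(174, 186, 18) = 2 × 3^2 × 29 × 31 = 16182.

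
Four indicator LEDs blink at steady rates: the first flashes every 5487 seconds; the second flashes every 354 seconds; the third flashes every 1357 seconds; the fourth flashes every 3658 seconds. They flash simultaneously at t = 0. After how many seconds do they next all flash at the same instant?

The first simultaneous occurrence is after LCM of the individual periods.
5487 = 3 × 31 × 59
354 = 2 × 3 × 59
1357 = 23 × 59
3658 = 2 × 31 × 59
LCM(5487, 354, 1357, 3658) = 2 × 3 × 23 × 31 × 59 = 252402.

252402 seconds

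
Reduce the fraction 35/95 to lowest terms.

35 = 5 × 7
95 = 5 × 19
gcd(35, 95) = 5.
Divide numerator and denominator by 5: 35/95 = 7/19.

7/19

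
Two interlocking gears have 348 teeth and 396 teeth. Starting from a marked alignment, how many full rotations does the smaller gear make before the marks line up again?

They are all back at their starting positions together after one LCM of the periods.
348 = 2^2 × 3 × 29
396 = 2^2 × 3^2 × 11
LCM(348, 396) = 2^2 × 3^2 × 11 × 29 = 11484.
Rotations for period 348: 11484 / 348 = 33.

33 rotations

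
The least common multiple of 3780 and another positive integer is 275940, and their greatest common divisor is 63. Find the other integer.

gcd × lcm = product of the two integers, so the other integer is (63 × 275940) / 3780 = 4599.

4599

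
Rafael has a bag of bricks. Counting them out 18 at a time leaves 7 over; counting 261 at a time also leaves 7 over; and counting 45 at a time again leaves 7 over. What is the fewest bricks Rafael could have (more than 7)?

2617

N − 7 must be a common multiple of 18, 261, and 45.
18 = 2 × 3^2
261 = 3^2 × 29
45 = 3^2 × 5
LCM(18, 261, 45) = 2 × 3^2 × 5 × 29 = 2610.
Smallest N > 7 is LCM + 7 = 2610 + 7 = 2617.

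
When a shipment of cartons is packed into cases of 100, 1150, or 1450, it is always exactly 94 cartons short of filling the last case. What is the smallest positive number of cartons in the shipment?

Being 94 short of a full case of size k means N ≡ −94 (mod k), i.e. N + 94 is a multiple of each size.
100 = 2^2 × 5^2
1150 = 2 × 5^2 × 23
1450 = 2 × 5^2 × 29
LCM(100, 1150, 1450) = 2^2 × 5^2 × 23 × 29 = 66700.
Smallest positive N is 66700 − 94 = 66606.

66606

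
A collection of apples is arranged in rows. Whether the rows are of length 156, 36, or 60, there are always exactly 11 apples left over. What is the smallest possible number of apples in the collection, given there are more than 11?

2351

N − 11 must be a common multiple of 156, 36, and 60.
156 = 2^2 × 3 × 13
36 = 2^2 × 3^2
60 = 2^2 × 3 × 5
LCM(156, 36, 60) = 2^2 × 3^2 × 5 × 13 = 2340.
Smallest N > 11 is LCM + 11 = 2340 + 11 = 2351.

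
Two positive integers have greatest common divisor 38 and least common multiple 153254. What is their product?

5823652

For any two positive integers, gcd × lcm = product = 38 × 153254 = 5823652.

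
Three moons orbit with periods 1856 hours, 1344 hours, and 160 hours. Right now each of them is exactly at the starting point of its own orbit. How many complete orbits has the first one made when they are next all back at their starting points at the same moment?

All finish a whole number of cycles simultaneously at t = LCM of the periods.
1856 = 2^6 × 29
1344 = 2^6 × 3 × 7
160 = 2^5 × 5
LCM(1856, 1344, 160) = 2^6 × 3 × 5 × 7 × 29 = 194880.
Orbits for period 1856: 194880 / 1856 = 105.

105 orbits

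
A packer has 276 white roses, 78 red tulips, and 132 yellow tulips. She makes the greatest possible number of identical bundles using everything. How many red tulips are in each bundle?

Number of bundles = gcd(276, 78, 132).
276 = 2^2 × 3 × 23
78 = 2 × 3 × 13
132 = 2^2 × 3 × 11
gcd(276, 78, 132) = 2 × 3 = 6.
red tulips per bundle = 78 / 6 = 13.

13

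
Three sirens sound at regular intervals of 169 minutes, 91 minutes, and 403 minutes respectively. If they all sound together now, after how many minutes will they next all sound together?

36673 minutes

We need the least common multiple of the intervals.
169 = 13^2
91 = 7 × 13
403 = 13 × 31
LCM(169, 91, 403) = 7 × 13^2 × 31 = 36673.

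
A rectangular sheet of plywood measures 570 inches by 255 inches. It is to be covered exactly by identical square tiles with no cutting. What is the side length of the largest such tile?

The tile side must divide both 570 and 255, so the largest is their gcd.
570 = 2 × 3 × 5 × 19
255 = 3 × 5 × 17
gcd(570, 255) = 3 × 5 = 15.

15 inches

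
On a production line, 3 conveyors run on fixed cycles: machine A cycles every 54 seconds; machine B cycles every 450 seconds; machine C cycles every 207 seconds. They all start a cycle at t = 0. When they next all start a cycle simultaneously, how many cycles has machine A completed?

They are all back at their starting positions together after one LCM of the periods.
54 = 2 × 3^3
450 = 2 × 3^2 × 5^2
207 = 3^2 × 23
LCM(54, 450, 207) = 2 × 3^3 × 5^2 × 23 = 31050.
Cycles for period 54: 31050 / 54 = 575.

575 cycles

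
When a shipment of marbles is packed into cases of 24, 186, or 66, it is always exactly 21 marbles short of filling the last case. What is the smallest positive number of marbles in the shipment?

8163

Being 21 short of a full case of size k means N ≡ −21 (mod k), i.e. N + 21 is a multiple of each size.
24 = 2^3 × 3
186 = 2 × 3 × 31
66 = 2 × 3 × 11
LCM(24, 186, 66) = 2^3 × 3 × 11 × 31 = 8184.
Smallest positive N is 8184 − 21 = 8163.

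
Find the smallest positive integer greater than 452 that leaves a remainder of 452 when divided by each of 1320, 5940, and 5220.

344972

N − 452 must be a common multiple of 1320, 5940, and 5220.
1320 = 2^3 × 3 × 5 × 11
5940 = 2^2 × 3^3 × 5 × 11
5220 = 2^2 × 3^2 × 5 × 29
LCM(1320, 5940, 5220) = 2^3 × 3^3 × 5 × 11 × 29 = 344520.
Smallest N > 452 is LCM + 452 = 344520 + 452 = 344972.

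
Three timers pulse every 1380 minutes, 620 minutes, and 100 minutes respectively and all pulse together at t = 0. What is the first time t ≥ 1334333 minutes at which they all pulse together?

1497300 minutes

Joint pulses occur at multiples of LCM(1380, 620, 100).
1380 = 2^2 × 3 × 5 × 23
620 = 2^2 × 5 × 31
100 = 2^2 × 5^2
LCM(1380, 620, 100) = 2^2 × 3 × 5^2 × 23 × 31 = 213900.
Smallest multiple of 213900 that is ≥ 1334333: ⌈1334333/213900⌉ × 213900 = 7 × 213900 = 1497300.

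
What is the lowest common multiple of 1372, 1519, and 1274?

1372 = 2^2 × 7^3
1519 = 7^2 × 31
1274 = 2 × 7^2 × 13
LCM(1372, 1519, 1274) = 2^2 × 7^3 × 13 × 31 = 552916.

552916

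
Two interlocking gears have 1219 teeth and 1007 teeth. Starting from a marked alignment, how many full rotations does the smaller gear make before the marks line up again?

23 rotations

All finish a whole number of cycles simultaneously at t = LCM of the periods.
1219 = 23 × 53
1007 = 19 × 53
LCM(1219, 1007) = 19 × 23 × 53 = 23161.
Rotations for period 1007: 23161 / 1007 = 23.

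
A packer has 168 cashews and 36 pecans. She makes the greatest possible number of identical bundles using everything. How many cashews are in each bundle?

14

Number of bundles = gcd(168, 36).
168 = 2^3 × 3 × 7
36 = 2^2 × 3^2
gcd(168, 36) = 2^2 × 3 = 12.
cashews per bundle = 168 / 12 = 14.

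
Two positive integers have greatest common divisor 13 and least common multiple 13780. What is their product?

179140

For any two positive integers, gcd × lcm = product = 13 × 13780 = 179140.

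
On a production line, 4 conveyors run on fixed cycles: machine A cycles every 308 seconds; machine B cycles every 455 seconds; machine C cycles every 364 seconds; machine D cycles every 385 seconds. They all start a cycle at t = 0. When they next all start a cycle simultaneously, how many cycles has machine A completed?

65 cycles

They are all back at their starting positions together after one LCM of the periods.
308 = 2^2 × 7 × 11
455 = 5 × 7 × 13
364 = 2^2 × 7 × 13
385 = 5 × 7 × 11
LCM(308, 455, 364, 385) = 2^2 × 5 × 7 × 11 × 13 = 20020.
Cycles for period 308: 20020 / 308 = 65.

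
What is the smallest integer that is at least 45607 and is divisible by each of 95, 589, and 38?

The integer must be a common multiple of 95, 589, and 38, so a multiple of their LCM.
95 = 5 × 19
589 = 19 × 31
38 = 2 × 19
LCM(95, 589, 38) = 2 × 5 × 19 × 31 = 5890.
Smallest multiple of 5890 that is ≥ 45607: ⌈45607/5890⌉ × 5890 = 8 × 5890 = 47120.

47120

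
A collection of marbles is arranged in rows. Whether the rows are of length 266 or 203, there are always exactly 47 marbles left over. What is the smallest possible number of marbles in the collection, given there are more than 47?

N − 47 must be a common multiple of 266 and 203.
266 = 2 × 7 × 19
203 = 7 × 29
LCM(266, 203) = 2 × 7 × 19 × 29 = 7714.
Smallest N > 47 is LCM + 47 = 7714 + 47 = 7761.

7761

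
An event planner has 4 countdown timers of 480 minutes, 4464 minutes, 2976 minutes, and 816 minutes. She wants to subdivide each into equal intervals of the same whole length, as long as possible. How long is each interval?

48 minutes

The interval must divide each timer length; the longest such is the gcd.
480 = 2^5 × 3 × 5
4464 = 2^4 × 3^2 × 31
2976 = 2^5 × 3 × 31
816 = 2^4 × 3 × 17
gcd(480, 4464, 2976, 816) = 2^4 × 3 = 48.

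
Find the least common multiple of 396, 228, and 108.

396 = 2^2 × 3^2 × 11
228 = 2^2 × 3 × 19
108 = 2^2 × 3^3
LCM(396, 228, 108) = 2^2 × 3^3 × 11 × 19 = 22572.

22572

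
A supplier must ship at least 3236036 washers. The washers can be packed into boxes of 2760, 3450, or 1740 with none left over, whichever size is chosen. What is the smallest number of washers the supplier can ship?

3601800

The number of washers must be a common multiple of 2760, 3450, and 1740, so a multiple of their LCM.
2760 = 2^3 × 3 × 5 × 23
3450 = 2 × 3 × 5^2 × 23
1740 = 2^2 × 3 × 5 × 29
LCM(2760, 3450, 1740) = 2^3 × 3 × 5^2 × 23 × 29 = 400200.
Smallest multiple of 400200 that is ≥ 3236036: ⌈3236036/400200⌉ × 400200 = 9 × 400200 = 3601800.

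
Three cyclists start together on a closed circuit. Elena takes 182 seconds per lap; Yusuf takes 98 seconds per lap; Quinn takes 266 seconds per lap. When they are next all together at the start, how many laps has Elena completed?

All finish a whole number of cycles simultaneously at t = LCM of the periods.
182 = 2 × 7 × 13
98 = 2 × 7^2
266 = 2 × 7 × 19
LCM(182, 98, 266) = 2 × 7^2 × 13 × 19 = 24206.
Laps for period 182: 24206 / 182 = 133.

133 laps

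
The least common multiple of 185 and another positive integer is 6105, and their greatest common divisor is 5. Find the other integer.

165

gcd × lcm = product of the two integers, so the other integer is (5 × 6105) / 185 = 165.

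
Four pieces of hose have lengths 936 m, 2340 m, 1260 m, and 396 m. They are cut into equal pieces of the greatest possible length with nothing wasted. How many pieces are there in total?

137

Piece length = gcd(936, 2340, 1260, 396).
936 = 2^3 × 3^2 × 13
2340 = 2^2 × 3^2 × 5 × 13
1260 = 2^2 × 3^2 × 5 × 7
396 = 2^2 × 3^2 × 11
gcd(936, 2340, 1260, 396) = 2^2 × 3^2 = 36.
Total pieces = 936/36 + 2340/36 + 1260/36 + 396/36 = 26 + 65 + 35 + 11 = 137.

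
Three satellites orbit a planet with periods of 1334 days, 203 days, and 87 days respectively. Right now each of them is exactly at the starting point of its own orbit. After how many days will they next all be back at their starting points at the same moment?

We need the least common multiple of the intervals.
1334 = 2 × 23 × 29
203 = 7 × 29
87 = 3 × 29
LCM(1334, 203, 87) = 2 × 3 × 7 × 23 × 29 = 28014.

28014 days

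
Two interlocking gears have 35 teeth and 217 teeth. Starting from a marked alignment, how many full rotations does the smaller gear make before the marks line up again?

31 rotations

All finish a whole number of cycles simultaneously at t = LCM of the periods.
35 = 5 × 7
217 = 7 × 31
LCM(35, 217) = 5 × 7 × 31 = 1085.
Rotations for period 35: 1085 / 35 = 31.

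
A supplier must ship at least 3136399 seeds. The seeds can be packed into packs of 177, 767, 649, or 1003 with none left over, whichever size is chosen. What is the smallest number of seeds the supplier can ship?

3442296

The number of seeds must be a common multiple of 177, 767, 649, and 1003, so a multiple of their LCM.
177 = 3 × 59
767 = 13 × 59
649 = 11 × 59
1003 = 17 × 59
LCM(177, 767, 649, 1003) = 3 × 11 × 13 × 17 × 59 = 430287.
Smallest multiple of 430287 that is ≥ 3136399: ⌈3136399/430287⌉ × 430287 = 8 × 430287 = 3442296.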